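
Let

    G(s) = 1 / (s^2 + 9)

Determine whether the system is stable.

marginally stable

The denominator s^2 + 9 factors as (s^2 + 9), giving poles at s = 3j, -3j.
Since the simple pole(s) at s = 3j, -3j lie on the jω-axis with none in the right half-plane, the system is marginally stable.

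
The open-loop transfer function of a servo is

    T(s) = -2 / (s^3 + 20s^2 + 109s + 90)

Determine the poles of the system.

The poles are the roots of the denominator s^3 + 20s^2 + 109s + 90 = 0.
Trying s = -1: the polynomial evaluates to 0, so (s + 1) is a factor.
Dividing out leaves s^2 + 19s + 90 = 0.
Factoring the quadratic: (s + 10)(s + 9) = 0.

s = -1, -10, -9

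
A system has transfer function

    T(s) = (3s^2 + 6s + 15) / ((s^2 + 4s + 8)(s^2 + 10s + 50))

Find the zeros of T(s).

Set the numerator to zero: 3s^2 + 6s + 15 = 0, i.e. 3·(s^2 + 2s + 5) = 0.
Factoring: (s^2 + 2s + 5) = 0.

s = -1 + 2j, -1 - 2j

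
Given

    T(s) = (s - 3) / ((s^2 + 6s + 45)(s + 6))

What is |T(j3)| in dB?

|T(j3)|_dB ≈ -36.1 dB

Substitute s = j3: numerator = -3 + j3, denominator = 162 + j216.
|T(j3)| = |-3 + j3| / |162 + j216| = 4.2426 / 270 ≈ 0.01571.
In decibels: 20·log₁₀(0.01571) ≈ -36.1 dB.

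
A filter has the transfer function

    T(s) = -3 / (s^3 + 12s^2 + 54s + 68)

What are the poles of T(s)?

s = -5 + 3j, -5 - 3j, -2

The poles are the roots of the denominator s^3 + 12s^2 + 54s + 68 = 0.
Trying s = -2: the polynomial evaluates to 0, so (s + 2) is a factor.
Dividing out leaves s^2 + 10s + 34 = 0.
The quadratic formula then gives s = -5 ± 3j.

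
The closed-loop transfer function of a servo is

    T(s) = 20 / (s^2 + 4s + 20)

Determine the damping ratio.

Compare the denominator to the standard form s^2 + 2ζωₙs + ωₙ².
ωₙ² = 20, so ωₙ = √20 ≈ 4.472 rad/s.
2ζωₙ = 4, so ζ = 4/(2·√20) ≈ 0.4472.

ζ ≈ 0.4472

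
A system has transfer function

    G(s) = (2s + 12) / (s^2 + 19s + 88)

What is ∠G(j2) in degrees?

∠G(j2) ≈ -5.906°

At s = j2: numerator = 12 + j4, denominator = 84 + j38.
∠G = ∠num − ∠den = 18.435° − (24.341°) = -5.906°.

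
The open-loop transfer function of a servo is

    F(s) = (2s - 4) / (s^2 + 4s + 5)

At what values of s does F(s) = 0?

Set the numerator to zero: 2s - 4 = 0, i.e. 2·(s - 2) = 0.
So s = 2.

s = 2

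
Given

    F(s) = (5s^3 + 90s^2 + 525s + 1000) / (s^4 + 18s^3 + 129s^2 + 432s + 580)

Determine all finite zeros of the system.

s = -8, -5, -5

Set the numerator to zero: 5s^3 + 90s^2 + 525s + 1000 = 0, i.e. 5·(s^3 + 18s^2 + 105s + 200) = 0.
Factoring: (s + 8)(s + 5)^2 = 0.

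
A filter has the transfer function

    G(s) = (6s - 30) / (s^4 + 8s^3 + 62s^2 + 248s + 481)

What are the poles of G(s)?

The poles are the roots of the denominator s^4 + 8s^3 + 62s^2 + 248s + 481 = 0.
No real roots exist; factor into two real quadratics: (s^2 + 2s + 37)(s^2 + 6s + 13) = 0.
Each quadratic gives a conjugate pair via the quadratic formula.

s = -1 ± 6j, -3 ± 2j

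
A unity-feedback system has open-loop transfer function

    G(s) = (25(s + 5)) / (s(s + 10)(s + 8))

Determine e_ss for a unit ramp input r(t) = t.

e_ss = 0.6400

G(s) has one pole at the origin.
This is a Type 1 system. Kv = lim_{s→0} s·G(s) = 125/80 = 25/16.
e_ss = 1/Kv = 1/(25/16) = 16/25 ≈ 0.6400.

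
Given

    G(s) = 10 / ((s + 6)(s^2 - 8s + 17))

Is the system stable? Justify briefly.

The poles can be read from the denominator factors: s = -6, 4 ± j.
Since the pole(s) at s = 4 ± j lie in the right half-plane, the system is unstable.

unstable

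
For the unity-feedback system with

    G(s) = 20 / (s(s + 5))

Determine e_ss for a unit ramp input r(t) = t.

e_ss = 0.2500

G(s) has one pole at the origin.
This is a Type 1 system. Kv = lim_{s→0} s·G(s) = 20/5 = 4.
e_ss = 1/Kv = 1/(4) = 1/4 ≈ 0.2500.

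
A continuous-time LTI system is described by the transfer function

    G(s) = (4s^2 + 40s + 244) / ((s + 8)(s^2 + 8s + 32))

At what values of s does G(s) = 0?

Set the numerator to zero: 4s^2 + 40s + 244 = 0, i.e. 4·(s^2 + 10s + 61) = 0.
Factoring: (s^2 + 10s + 61) = 0.

s = -5 + 6j, -5 - 6j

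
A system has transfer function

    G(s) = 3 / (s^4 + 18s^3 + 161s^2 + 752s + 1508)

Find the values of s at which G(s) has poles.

s = -4 + 6j, -4 - 6j, -5 + 2j, -5 - 2j

The poles are the roots of the denominator s^4 + 18s^3 + 161s^2 + 752s + 1508 = 0.
No real roots exist; factor into two real quadratics: (s^2 + 8s + 52)(s^2 + 10s + 29) = 0.
Each quadratic gives a conjugate pair via the quadratic formula.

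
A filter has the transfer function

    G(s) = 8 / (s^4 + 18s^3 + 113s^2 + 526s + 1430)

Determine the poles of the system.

s = -1 ± 5j, -11, -5

The poles are the roots of the denominator s^4 + 18s^3 + 113s^2 + 526s + 1430 = 0.
Trying s = -11: the polynomial evaluates to 0, so (s + 11) is a factor.
Dividing out leaves s^3 + 7s^2 + 36s + 130 = 0.
This factors further as (s^2 + 2s + 26)(s + 5) = 0.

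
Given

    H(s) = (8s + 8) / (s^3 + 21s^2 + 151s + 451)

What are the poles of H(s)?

s = -5 + 4j, -5 - 4j, -11

The poles are the roots of the denominator s^3 + 21s^2 + 151s + 451 = 0.
Trying s = -11: the polynomial evaluates to 0, so (s + 11) is a factor.
Dividing out leaves s^2 + 10s + 41 = 0.
The quadratic formula then gives s = -5 ± 4j.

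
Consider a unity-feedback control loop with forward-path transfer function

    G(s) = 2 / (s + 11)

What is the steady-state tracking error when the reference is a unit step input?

e_ss = 0.8462

G(s) has no poles at the origin.
This is a Type 0 system. Kp = lim_{s→0} G(s) = 2/11.
e_ss = 1/(1 + Kp) = 1/(1 + 2/11) = 11/13 ≈ 0.8462.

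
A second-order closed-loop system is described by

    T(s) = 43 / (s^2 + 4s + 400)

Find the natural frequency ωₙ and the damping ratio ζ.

Compare the denominator to the standard form s^2 + 2ζωₙs + ωₙ².
ωₙ² = 400, so ωₙ = 20 rad/s.
2ζωₙ = 4, so ζ = 4/(2·20) = 0.1.

ωₙ = 20 rad/s, ζ = 0.1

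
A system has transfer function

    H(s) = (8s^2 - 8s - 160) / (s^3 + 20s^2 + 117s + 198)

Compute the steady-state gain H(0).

H(0) = -80/99 ≈ -0.8081

Set s = 0: H(0) = (-160) / (198) = -80/99.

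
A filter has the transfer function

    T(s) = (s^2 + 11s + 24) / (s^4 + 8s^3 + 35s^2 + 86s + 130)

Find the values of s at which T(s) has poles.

The poles are the roots of the denominator s^4 + 8s^3 + 35s^2 + 86s + 130 = 0.
No real roots exist; factor into two real quadratics: (s^2 + 6s + 13)(s^2 + 2s + 10) = 0.
Each quadratic gives a conjugate pair via the quadratic formula.

s = -3 + 2j, -3 - 2j, -1 + 3j, -1 - 3j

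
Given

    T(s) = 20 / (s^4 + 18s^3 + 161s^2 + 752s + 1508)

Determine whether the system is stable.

The denominator s^4 + 18s^3 + 161s^2 + 752s + 1508 factors as (s^2 + 10s + 29)(s^2 + 8s + 52), giving poles at s = -5 ± 2j, -4 ± 6j.
Since all poles lie strictly in the left half-plane, the system is stable.

stable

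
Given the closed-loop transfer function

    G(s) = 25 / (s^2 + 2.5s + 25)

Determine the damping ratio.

ζ = 0.25

Compare the denominator to the standard form s^2 + 2ζωₙs + ωₙ².
ωₙ² = 25, so ωₙ = 5 rad/s.
2ζωₙ = 2.5, so ζ = 2.5/(2·5) = 0.25.
With ζ = 0.25 the response is underdamped.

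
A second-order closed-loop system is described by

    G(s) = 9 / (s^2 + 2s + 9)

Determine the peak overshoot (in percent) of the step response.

Comparing s^2 + 2s + 9 to s^2 + 2ζωₙs + ωₙ²: ωₙ = 3 rad/s and ζ = 2/(2·3) ≈ 0.3333.
%OS = 100·exp(−πζ/√(1−ζ²)) = 100·exp(−π·0.3333/√(1−0.3333²)) ≈ 32.9%.

%OS ≈ 32.9%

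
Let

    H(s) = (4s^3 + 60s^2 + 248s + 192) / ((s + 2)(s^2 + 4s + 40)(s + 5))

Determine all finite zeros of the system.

Set the numerator to zero: 4s^3 + 60s^2 + 248s + 192 = 0, i.e. 4·(s^3 + 15s^2 + 62s + 48) = 0.
Factoring: (s + 6)(s + 8)(s + 1) = 0.

s = -6, -8, -1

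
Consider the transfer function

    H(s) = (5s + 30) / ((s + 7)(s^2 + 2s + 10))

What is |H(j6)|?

Substitute s = j6: numerator = 30 + j30, denominator = -254 - j72.
|H(j6)| = |30 + j30| / |-254 - j72| = 42.426 / 264.01 ≈ 0.1607.

|H(j6)| ≈ 0.1607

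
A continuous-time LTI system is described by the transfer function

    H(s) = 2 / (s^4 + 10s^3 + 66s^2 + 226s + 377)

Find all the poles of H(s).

The poles are the roots of the denominator s^4 + 10s^3 + 66s^2 + 226s + 377 = 0.
No real roots exist; factor into two real quadratics: (s^2 + 6s + 13)(s^2 + 4s + 29) = 0.
Each quadratic gives a conjugate pair via the quadratic formula.

s = -3 ± 2j, -2 ± 5j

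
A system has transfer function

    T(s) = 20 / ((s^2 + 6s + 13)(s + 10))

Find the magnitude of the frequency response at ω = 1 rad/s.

|T(j1)| ≈ 0.1483

Substitute s = j1: numerator = 20, denominator = 114 + j72.
|T(j1)| = |20| / |114 + j72| = 20 / 134.83 ≈ 0.1483.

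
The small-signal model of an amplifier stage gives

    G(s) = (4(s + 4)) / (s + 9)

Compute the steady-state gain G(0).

G(0) = 16/9 ≈ 1.778

At s = 0 each factor (s + a) contributes a and each (s^2 + bs + c) contributes c.
G(0) = 4·(4) / ((9)) = 16/9 = 16/9.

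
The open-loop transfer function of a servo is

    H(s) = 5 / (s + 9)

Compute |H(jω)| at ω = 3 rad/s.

|H(j3)| ≈ 0.5270

Substitute s = j3: numerator = 5, denominator = 9 + j3.
|H(j3)| = |5| / |9 + j3| = 5 / 9.4868 ≈ 0.5270.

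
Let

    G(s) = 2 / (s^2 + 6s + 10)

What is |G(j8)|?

Substitute s = j8: numerator = 2, denominator = -54 + j48.
|G(j8)| = |2| / |-54 + j48| = 2 / 72.250 ≈ 0.02768.

|G(j8)| ≈ 0.02768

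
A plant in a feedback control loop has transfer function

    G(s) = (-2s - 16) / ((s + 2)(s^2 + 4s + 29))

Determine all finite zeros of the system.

Set the numerator to zero: -2s - 16 = 0, i.e. -2·(s + 8) = 0.
So s = -8.

s = -8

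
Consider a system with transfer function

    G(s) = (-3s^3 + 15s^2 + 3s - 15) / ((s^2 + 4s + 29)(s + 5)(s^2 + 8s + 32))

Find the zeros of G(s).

Set the numerator to zero: -3s^3 + 15s^2 + 3s - 15 = 0, i.e. -3·(s^3 - 5s^2 - s + 5) = 0.
Factoring: (s - 5)(s + 1)(s - 1) = 0.

s = 5, -1, 1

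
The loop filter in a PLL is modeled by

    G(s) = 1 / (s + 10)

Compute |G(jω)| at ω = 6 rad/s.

Substitute s = j6: numerator = 1, denominator = 10 + j6.
|G(j6)| = |1| / |10 + j6| = 1 / 11.662 ≈ 0.08575.

|G(j6)| ≈ 0.08575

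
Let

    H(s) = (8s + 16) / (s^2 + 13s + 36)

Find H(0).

H(0) = 4/9 ≈ 0.4444

Set s = 0: H(0) = (16) / (36) = 4/9.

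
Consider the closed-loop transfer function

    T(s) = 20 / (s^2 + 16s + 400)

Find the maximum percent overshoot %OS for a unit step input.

%OS ≈ 25.4%

Comparing s^2 + 16s + 400 to s^2 + 2ζωₙs + ωₙ²: ωₙ = 20 rad/s and ζ = 16/(2·20) = 0.4.
%OS = 100·exp(−πζ/√(1−ζ²)) = 100·exp(−π·0.4/√(1−0.4²)) ≈ 25.4%.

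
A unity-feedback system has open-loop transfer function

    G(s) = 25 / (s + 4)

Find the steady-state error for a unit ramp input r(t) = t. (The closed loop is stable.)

e_ss = ∞

G(s) has no poles at the origin.
This is a Type 0 system; Kv = lim_{s→0} s·G(s) = 0, so the steady-state error for a ramp input is infinite.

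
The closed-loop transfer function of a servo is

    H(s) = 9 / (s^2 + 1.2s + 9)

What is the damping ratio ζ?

ζ = 0.2

Compare the denominator to the standard form s^2 + 2ζωₙs + ωₙ².
ωₙ² = 9, so ωₙ = 3 rad/s.
2ζωₙ = 1.2, so ζ = 1.2/(2·3) = 0.2.
With ζ = 0.2 the response is underdamped.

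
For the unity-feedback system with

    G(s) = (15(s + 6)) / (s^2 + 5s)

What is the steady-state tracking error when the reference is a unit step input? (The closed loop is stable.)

e_ss = 0

G(s) has one pole at the origin.
This is a Type 1 system; for a step input the steady-state error is zero.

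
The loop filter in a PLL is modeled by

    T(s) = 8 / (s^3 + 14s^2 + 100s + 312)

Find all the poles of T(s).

s = -6, -4 + 6j, -4 - 6j

The poles are the roots of the denominator s^3 + 14s^2 + 100s + 312 = 0.
Trying s = -6: the polynomial evaluates to 0, so (s + 6) is a factor.
Dividing out leaves s^2 + 8s + 52 = 0.
The quadratic formula then gives s = -4 ± 6j.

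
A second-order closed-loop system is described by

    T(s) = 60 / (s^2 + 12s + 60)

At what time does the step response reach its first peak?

Comparing s^2 + 12s + 60 to s^2 + 2ζωₙs + ωₙ²: ωₙ = √60 ≈ 7.746 rad/s and ζ = 12/(2·√60) ≈ 0.7746.
ζωₙ = 12/2 = 6, so ω_d = ωₙ√(1−ζ²) = √(ωₙ² − (ζωₙ)²) = √(60 − 6²) = √24 ≈ 4.899 rad/s.
t_p = π/ω_d = π/4.899 ≈ 0.6413 s.

t_p ≈ 0.6413 s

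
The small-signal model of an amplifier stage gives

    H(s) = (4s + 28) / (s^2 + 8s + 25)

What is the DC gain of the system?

H(0) = 28/25 ≈ 1.120

Set s = 0: H(0) = (28) / (25) = 28/25.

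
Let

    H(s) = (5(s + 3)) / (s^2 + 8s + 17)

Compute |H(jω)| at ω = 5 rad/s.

Substitute s = j5: numerator = 15 + j25, denominator = -8 + j40.
|H(j5)| = |15 + j25| / |-8 + j40| = 29.155 / 40.792 ≈ 0.7147.

|H(j5)| ≈ 0.7147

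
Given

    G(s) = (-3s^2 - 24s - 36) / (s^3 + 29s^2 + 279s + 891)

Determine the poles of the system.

s = -9, -11, -9

The poles are the roots of the denominator s^3 + 29s^2 + 279s + 891 = 0.
Trying s = -9: the polynomial evaluates to 0, so (s + 9) is a factor.
Dividing out leaves s^2 + 20s + 99 = 0.
Factoring the quadratic: (s + 11)(s + 9) = 0.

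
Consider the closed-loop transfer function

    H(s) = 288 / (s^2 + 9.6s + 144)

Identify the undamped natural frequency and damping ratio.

Compare the denominator to the standard form s^2 + 2ζωₙs + ωₙ².
ωₙ² = 144, so ωₙ = 12 rad/s.
2ζωₙ = 9.6, so ζ = 9.6/(2·12) = 0.4.

ωₙ = 12 rad/s, ζ = 0.4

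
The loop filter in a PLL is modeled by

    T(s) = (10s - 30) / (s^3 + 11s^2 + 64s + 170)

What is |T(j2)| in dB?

|T(j2)|_dB ≈ -13.7 dB

Substitute s = j2: numerator = -30 + j20, denominator = 126 + j120.
|T(j2)| = |-30 + j20| / |126 + j120| = 36.056 / 174 ≈ 0.2072.
In decibels: 20·log₁₀(0.2072) ≈ -13.7 dB.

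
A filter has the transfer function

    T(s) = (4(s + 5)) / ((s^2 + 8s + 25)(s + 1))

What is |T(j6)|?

Substitute s = j6: numerator = 20 + j24, denominator = -299 - j18.
|T(j6)| = |20 + j24| / |-299 - j18| = 31.241 / 299.54 ≈ 0.1043.

|T(j6)| ≈ 0.1043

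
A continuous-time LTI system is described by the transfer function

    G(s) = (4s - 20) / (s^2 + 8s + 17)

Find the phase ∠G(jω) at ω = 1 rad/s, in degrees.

∠G(j1) ≈ 142.1°

At s = j1: numerator = -20 + j4, denominator = 16 + j8.
∠G = ∠num − ∠den = 168.69° − (26.565°) = 142.1°.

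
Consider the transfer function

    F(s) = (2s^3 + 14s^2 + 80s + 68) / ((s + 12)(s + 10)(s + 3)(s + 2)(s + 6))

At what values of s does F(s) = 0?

s = -3 ± 5j, -1

Set the numerator to zero: 2s^3 + 14s^2 + 80s + 68 = 0, i.e. 2·(s^3 + 7s^2 + 40s + 34) = 0.
Factoring: (s^2 + 6s + 34)(s + 1) = 0.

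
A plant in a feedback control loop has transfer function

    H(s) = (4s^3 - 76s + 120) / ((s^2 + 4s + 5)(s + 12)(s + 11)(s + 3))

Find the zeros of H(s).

s = 2, -5, 3

Set the numerator to zero: 4s^3 - 76s + 120 = 0, i.e. 4·(s^3 - 19s + 30) = 0.
Factoring: (s - 2)(s + 5)(s - 3) = 0.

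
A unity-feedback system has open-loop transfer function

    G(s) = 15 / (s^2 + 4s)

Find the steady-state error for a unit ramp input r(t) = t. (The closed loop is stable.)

G(s) has one pole at the origin.
This is a Type 1 system. Kv = lim_{s→0} s·G(s) = 15/4.
e_ss = 1/Kv = 1/(15/4) = 4/15 ≈ 0.2667.

e_ss = 0.2667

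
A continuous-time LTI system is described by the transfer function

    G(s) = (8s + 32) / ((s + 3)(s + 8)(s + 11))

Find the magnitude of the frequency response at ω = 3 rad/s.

|G(j3)| ≈ 0.09678

Substitute s = j3: numerator = 32 + j24, denominator = 66 + j408.
|G(j3)| = |32 + j24| / |66 + j408| = 40 / 413.30 ≈ 0.09678.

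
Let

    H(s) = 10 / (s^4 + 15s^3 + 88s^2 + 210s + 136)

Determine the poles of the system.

The poles are the roots of the denominator s^4 + 15s^3 + 88s^2 + 210s + 136 = 0.
Trying s = -4: the polynomial evaluates to 0, so (s + 4) is a factor.
Dividing out leaves s^3 + 11s^2 + 44s + 34 = 0.
This factors further as (s^2 + 10s + 34)(s + 1) = 0.

s = -5 ± 3j, -4, -1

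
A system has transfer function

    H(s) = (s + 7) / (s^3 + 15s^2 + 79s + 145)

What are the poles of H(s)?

s = -5 + 2j, -5 - 2j, -5

The poles are the roots of the denominator s^3 + 15s^2 + 79s + 145 = 0.
Trying s = -5: the polynomial evaluates to 0, so (s + 5) is a factor.
Dividing out leaves s^2 + 10s + 29 = 0.
The quadratic formula then gives s = -5 ± 2j.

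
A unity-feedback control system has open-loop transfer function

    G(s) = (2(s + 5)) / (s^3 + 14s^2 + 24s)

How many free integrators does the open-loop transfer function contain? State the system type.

Type 1

The denominator has 1 factor of s at the origin (free integrator), so this is a Type 1 system.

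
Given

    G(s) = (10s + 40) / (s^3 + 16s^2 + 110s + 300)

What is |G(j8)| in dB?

|G(j8)|_dB ≈ -19.2 dB

Substitute s = j8: numerator = 40 + j80, denominator = -724 + j368.
|G(j8)| = |40 + j80| / |-724 + j368| = 89.443 / 812.16 ≈ 0.1101.
In decibels: 20·log₁₀(0.1101) ≈ -19.2 dB.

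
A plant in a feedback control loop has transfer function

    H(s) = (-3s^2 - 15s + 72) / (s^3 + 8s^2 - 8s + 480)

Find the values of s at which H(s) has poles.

s = 2 ± 6j, -12

The poles are the roots of the denominator s^3 + 8s^2 - 8s + 480 = 0.
Trying s = -12: the polynomial evaluates to 0, so (s + 12) is a factor.
Dividing out leaves s^2 - 4s + 40 = 0.
The quadratic formula then gives s = 2 ± 6j.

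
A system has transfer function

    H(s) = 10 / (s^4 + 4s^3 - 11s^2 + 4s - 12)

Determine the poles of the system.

s = 2, -6, j, -j

The poles are the roots of the denominator s^4 + 4s^3 - 11s^2 + 4s - 12 = 0.
Trying s = 2: the polynomial evaluates to 0, so (s - 2) is a factor.
Dividing out leaves s^3 + 6s^2 + s + 6 = 0.
This factors further as (s + 6)(s^2 + 1) = 0.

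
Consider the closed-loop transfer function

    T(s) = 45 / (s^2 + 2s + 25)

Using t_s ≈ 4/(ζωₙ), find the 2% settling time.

Comparing s^2 + 2s + 25 to s^2 + 2ζωₙs + ωₙ²: ωₙ = 5 rad/s and ζ = 2/(2·5) = 0.2.
ζωₙ = 2/2 = 1, so t_s ≈ 4/(ζωₙ) = 4/1 = 4 s.

t_s ≈ 4 s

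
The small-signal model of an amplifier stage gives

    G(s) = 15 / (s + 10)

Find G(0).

G(0) = 3/2 ≈ 1.500

Set s = 0: G(0) = (15) / (10) = 3/2.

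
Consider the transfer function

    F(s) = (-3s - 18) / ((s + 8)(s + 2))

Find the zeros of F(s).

Set the numerator to zero: -3s - 18 = 0, i.e. -3·(s + 6) = 0.
So s = -6.

s = -6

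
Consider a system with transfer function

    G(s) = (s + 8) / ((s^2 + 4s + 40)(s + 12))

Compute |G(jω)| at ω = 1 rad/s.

|G(j1)| ≈ 0.01708

Substitute s = j1: numerator = 8 + j1, denominator = 464 + j87.
|G(j1)| = |8 + j1| / |464 + j87| = 8.0623 / 472.09 ≈ 0.01708.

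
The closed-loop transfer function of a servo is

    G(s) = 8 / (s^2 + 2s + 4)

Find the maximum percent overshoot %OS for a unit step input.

%OS ≈ 16.3%

Comparing s^2 + 2s + 4 to s^2 + 2ζωₙs + ωₙ²: ωₙ = 2 rad/s and ζ = 2/(2·2) = 0.5.
%OS = 100·exp(−πζ/√(1−ζ²)) = 100·exp(−π·0.5/√(1−0.5²)) ≈ 16.3%.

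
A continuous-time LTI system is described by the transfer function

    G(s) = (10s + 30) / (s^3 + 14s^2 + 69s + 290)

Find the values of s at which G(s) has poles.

The poles are the roots of the denominator s^3 + 14s^2 + 69s + 290 = 0.
Trying s = -10: the polynomial evaluates to 0, so (s + 10) is a factor.
Dividing out leaves s^2 + 4s + 29 = 0.
The quadratic formula then gives s = -2 ± 5j.

s = -2 ± 5j, -10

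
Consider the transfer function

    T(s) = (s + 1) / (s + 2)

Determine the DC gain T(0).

Set s = 0: T(0) = (1) / (2) = 1/2.

T(0) = 1/2 ≈ 0.5000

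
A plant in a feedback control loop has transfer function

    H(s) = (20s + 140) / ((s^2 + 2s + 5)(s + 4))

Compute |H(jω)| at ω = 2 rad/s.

|H(j2)| ≈ 7.896

Substitute s = j2: numerator = 140 + j40, denominator = -4 + j18.
|H(j2)| = |140 + j40| / |-4 + j18| = 145.60 / 18.439 ≈ 7.896.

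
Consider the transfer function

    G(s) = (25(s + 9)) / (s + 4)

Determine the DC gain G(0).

At s = 0 each factor (s + a) contributes a and each (s^2 + bs + c) contributes c.
G(0) = 25·(9) / ((4)) = 225/4 = 225/4.

G(0) = 225/4 ≈ 56.25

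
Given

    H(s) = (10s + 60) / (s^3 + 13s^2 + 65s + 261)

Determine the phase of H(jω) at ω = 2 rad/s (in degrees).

∠H(j2) ≈ -11.84°

At s = j2: numerator = 60 + j20, denominator = 209 + j122.
∠H = ∠num − ∠den = 18.435° − (30.273°) = -11.84°.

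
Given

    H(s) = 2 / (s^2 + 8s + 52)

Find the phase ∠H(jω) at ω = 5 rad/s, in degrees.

∠H(j5) ≈ -55.98°

At s = j5: numerator = 2, denominator = 27 + j40.
∠H = ∠num − ∠den = 0° − (55.981°) = -55.98°.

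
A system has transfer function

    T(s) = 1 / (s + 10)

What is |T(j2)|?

|T(j2)| ≈ 0.09806

Substitute s = j2: numerator = 1, denominator = 10 + j2.
|T(j2)| = |1| / |10 + j2| = 1 / 10.198 ≈ 0.09806.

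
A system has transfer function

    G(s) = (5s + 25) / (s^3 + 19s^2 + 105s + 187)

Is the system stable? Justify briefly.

The denominator s^3 + 19s^2 + 105s + 187 factors as (s^2 + 8s + 17)(s + 11), giving poles at s = -4 ± j, -11.
Since all poles lie strictly in the left half-plane, the system is stable.

stable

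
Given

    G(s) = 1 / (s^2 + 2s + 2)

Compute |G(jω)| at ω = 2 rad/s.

Substitute s = j2: numerator = 1, denominator = -2 + j4.
|G(j2)| = |1| / |-2 + j4| = 1 / 4.4721 ≈ 0.2236.

|G(j2)| ≈ 0.2236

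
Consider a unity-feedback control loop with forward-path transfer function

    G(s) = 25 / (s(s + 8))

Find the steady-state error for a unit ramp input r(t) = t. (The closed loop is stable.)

e_ss = 0.3200

G(s) has one pole at the origin.
This is a Type 1 system. Kv = lim_{s→0} s·G(s) = 25/8.
e_ss = 1/Kv = 1/(25/8) = 8/25 ≈ 0.3200.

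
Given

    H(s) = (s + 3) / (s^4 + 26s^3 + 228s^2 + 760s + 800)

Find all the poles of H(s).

s = -4, -10, -10, -2

The poles are the roots of the denominator s^4 + 26s^3 + 228s^2 + 760s + 800 = 0.
Trying s = -4: the polynomial evaluates to 0, so (s + 4) is a factor.
Dividing out leaves s^3 + 22s^2 + 140s + 200 = 0.
This factors further as (s + 10)^2(s + 2) = 0.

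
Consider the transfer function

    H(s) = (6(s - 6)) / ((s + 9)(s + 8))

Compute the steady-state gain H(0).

At s = 0 each factor (s + a) contributes a and each (s^2 + bs + c) contributes c.
H(0) = 6·(-6) / ((9) · (8)) = -36/72 = -1/2.

H(0) = -1/2 ≈ -0.5000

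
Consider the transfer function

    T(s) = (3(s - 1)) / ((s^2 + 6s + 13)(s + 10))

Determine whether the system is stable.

The poles can be read from the denominator factors: s = -3 ± 2j, -10.
Since all poles lie strictly in the left half-plane, the system is stable.

stable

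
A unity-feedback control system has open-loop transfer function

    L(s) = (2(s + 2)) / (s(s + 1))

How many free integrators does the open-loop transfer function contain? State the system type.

The denominator has 1 factor of s at the origin (free integrator), so this is a Type 1 system.

Type 1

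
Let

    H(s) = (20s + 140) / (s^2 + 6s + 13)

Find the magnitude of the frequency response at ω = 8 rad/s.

|H(j8)| ≈ 3.036

Substitute s = j8: numerator = 140 + j160, denominator = -51 + j48.
|H(j8)| = |140 + j160| / |-51 + j48| = 212.60 / 70.036 ≈ 3.036.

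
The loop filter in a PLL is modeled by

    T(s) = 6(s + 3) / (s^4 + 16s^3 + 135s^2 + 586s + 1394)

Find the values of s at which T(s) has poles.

The poles are the roots of the denominator s^4 + 16s^3 + 135s^2 + 586s + 1394 = 0.
No real roots exist; factor into two real quadratics: (s^2 + 10s + 41)(s^2 + 6s + 34) = 0.
Each quadratic gives a conjugate pair via the quadratic formula.

s = -5 ± 4j, -3 ± 5j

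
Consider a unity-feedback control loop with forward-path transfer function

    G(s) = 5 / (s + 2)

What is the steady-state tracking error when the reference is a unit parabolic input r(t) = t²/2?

G(s) has no poles at the origin.
This is a Type 0 system; Ka = lim_{s→0} s^2·G(s) = 0, so the steady-state error for a parabola input is infinite.

e_ss = ∞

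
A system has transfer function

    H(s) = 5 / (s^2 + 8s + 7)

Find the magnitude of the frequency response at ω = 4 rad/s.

Substitute s = j4: numerator = 5, denominator = -9 + j32.
|H(j4)| = |5| / |-9 + j32| = 5 / 33.242 ≈ 0.1504.

|H(j4)| ≈ 0.1504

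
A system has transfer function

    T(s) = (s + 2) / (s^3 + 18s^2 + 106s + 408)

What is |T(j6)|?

Substitute s = j6: numerator = 2 + j6, denominator = -240 + j420.
|T(j6)| = |2 + j6| / |-240 + j420| = 6.3246 / 483.74 ≈ 0.01307.

|T(j6)| ≈ 0.01307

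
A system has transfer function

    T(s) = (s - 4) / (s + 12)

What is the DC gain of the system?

T(0) = -1/3 ≈ -0.3333

At s = 0 each factor (s + a) contributes a and each (s^2 + bs + c) contributes c.
T(0) = 1·(-4) / ((12)) = -4/12 = -1/3.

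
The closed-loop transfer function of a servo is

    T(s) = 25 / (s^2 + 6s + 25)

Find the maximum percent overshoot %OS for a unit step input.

%OS ≈ 9.48%

Comparing s^2 + 6s + 25 to s^2 + 2ζωₙs + ωₙ²: ωₙ = 5 rad/s and ζ = 6/(2·5) = 0.6.
%OS = 100·exp(−πζ/√(1−ζ²)) = 100·exp(−π·0.6/√(1−0.6²)) ≈ 9.48%.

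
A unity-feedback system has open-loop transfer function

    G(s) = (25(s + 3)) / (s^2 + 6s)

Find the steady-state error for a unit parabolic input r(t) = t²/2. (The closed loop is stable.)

G(s) has one pole at the origin.
This is a Type 1 system; Ka = lim_{s→0} s^2·G(s) = 0, so the steady-state error for a parabola input is infinite.

e_ss = ∞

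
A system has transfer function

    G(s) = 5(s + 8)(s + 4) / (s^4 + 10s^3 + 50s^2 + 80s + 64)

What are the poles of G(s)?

s = -1 ± j, -4 ± 4j

The poles are the roots of the denominator s^4 + 10s^3 + 50s^2 + 80s + 64 = 0.
No real roots exist; factor into two real quadratics: (s^2 + 2s + 2)(s^2 + 8s + 32) = 0.
Each quadratic gives a conjugate pair via the quadratic formula.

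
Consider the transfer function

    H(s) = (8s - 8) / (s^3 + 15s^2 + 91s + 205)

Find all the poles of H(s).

The poles are the roots of the denominator s^3 + 15s^2 + 91s + 205 = 0.
Trying s = -5: the polynomial evaluates to 0, so (s + 5) is a factor.
Dividing out leaves s^2 + 10s + 41 = 0.
The quadratic formula then gives s = -5 ± 4j.

s = -5 + 4j, -5 - 4j, -5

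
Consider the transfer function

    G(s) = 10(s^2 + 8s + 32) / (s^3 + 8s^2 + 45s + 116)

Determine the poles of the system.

s = -4, -2 ± 5j

The poles are the roots of the denominator s^3 + 8s^2 + 45s + 116 = 0.
Trying s = -4: the polynomial evaluates to 0, so (s + 4) is a factor.
Dividing out leaves s^2 + 4s + 29 = 0.
The quadratic formula then gives s = -2 ± 5j.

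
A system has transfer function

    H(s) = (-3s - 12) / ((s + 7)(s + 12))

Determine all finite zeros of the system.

Set the numerator to zero: -3s - 12 = 0, i.e. -3·(s + 4) = 0.
So s = -4.

s = -4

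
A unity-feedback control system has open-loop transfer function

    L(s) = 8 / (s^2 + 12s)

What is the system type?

Type 1

The denominator has 1 factor of s at the origin (free integrator), so this is a Type 1 system.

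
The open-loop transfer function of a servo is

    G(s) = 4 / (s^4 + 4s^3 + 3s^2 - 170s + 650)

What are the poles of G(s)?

The poles are the roots of the denominator s^4 + 4s^3 + 3s^2 - 170s + 650 = 0.
No real roots exist; factor into two real quadratics: (s^2 - 6s + 13)(s^2 + 10s + 50) = 0.
Each quadratic gives a conjugate pair via the quadratic formula.

s = 3 + 2j, 3 - 2j, -5 + 5j, -5 - 5j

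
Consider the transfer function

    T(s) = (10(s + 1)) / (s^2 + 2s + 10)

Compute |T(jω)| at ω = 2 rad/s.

|T(j2)| ≈ 3.101

Substitute s = j2: numerator = 10 + j20, denominator = 6 + j4.
|T(j2)| = |10 + j20| / |6 + j4| = 22.361 / 7.2111 ≈ 3.101.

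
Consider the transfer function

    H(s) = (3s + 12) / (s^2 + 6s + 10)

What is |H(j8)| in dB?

Substitute s = j8: numerator = 12 + j24, denominator = -54 + j48.
|H(j8)| = |12 + j24| / |-54 + j48| = 26.833 / 72.250 ≈ 0.3714.
In decibels: 20·log₁₀(0.3714) ≈ -8.60 dB.

|H(j8)|_dB ≈ -8.60 dB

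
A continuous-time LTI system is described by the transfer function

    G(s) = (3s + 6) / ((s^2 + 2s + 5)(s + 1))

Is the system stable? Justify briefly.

The poles can be read from the denominator factors: s = -1 + 2j, -1 - 2j, -1.
Since all poles lie strictly in the left half-plane, the system is stable.

stable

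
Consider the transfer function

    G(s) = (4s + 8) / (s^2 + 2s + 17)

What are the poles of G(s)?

The poles are the roots of the denominator s^2 + 2s + 17 = 0.
Using the quadratic formula: s = (-2 ± √(-64))/2 = -1 ± 4j.

s = -1 + 4j, -1 - 4j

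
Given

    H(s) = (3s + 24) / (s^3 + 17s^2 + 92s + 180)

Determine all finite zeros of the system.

s = -8

Set the numerator to zero: 3s + 24 = 0, i.e. 3·(s + 8) = 0.
So s = -8.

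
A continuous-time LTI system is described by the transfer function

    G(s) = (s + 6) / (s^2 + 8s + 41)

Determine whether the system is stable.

stable

The denominator s^2 + 8s + 41 factors as (s^2 + 8s + 41), giving poles at s = -4 ± 5j.
Since all poles lie strictly in the left half-plane, the system is stable.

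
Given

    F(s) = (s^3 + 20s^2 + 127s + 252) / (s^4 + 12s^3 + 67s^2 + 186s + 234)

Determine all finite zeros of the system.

Set the numerator to zero: s^3 + 20s^2 + 127s + 252 = 0.
Factoring: (s + 7)(s + 9)(s + 4) = 0.

s = -7, -9, -4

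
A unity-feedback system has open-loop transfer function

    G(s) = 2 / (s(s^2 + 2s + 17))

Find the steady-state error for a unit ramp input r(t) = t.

e_ss = 8.500

G(s) has one pole at the origin.
This is a Type 1 system. Kv = lim_{s→0} s·G(s) = 2/17.
e_ss = 1/Kv = 1/(2/17) = 17/2 ≈ 8.500.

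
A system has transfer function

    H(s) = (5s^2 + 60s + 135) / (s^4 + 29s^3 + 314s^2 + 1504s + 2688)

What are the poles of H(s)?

The poles are the roots of the denominator s^4 + 29s^3 + 314s^2 + 1504s + 2688 = 0.
Trying s = -6: the polynomial evaluates to 0, so (s + 6) is a factor.
Dividing out leaves s^3 + 23s^2 + 176s + 448 = 0.
This factors further as (s + 7)(s + 8)^2 = 0.

s = -6, -7, -8, -8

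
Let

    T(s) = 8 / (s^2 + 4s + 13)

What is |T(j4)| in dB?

Substitute s = j4: numerator = 8, denominator = -3 + j16.
|T(j4)| = |8| / |-3 + j16| = 8 / 16.279 ≈ 0.4914.
In decibels: 20·log₁₀(0.4914) ≈ -6.17 dB.

|T(j4)|_dB ≈ -6.17 dB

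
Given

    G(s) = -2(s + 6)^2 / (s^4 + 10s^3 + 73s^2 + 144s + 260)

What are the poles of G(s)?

The poles are the roots of the denominator s^4 + 10s^3 + 73s^2 + 144s + 260 = 0.
No real roots exist; factor into two real quadratics: (s^2 + 2s + 5)(s^2 + 8s + 52) = 0.
Each quadratic gives a conjugate pair via the quadratic formula.

s = -1 ± 2j, -4 ± 6j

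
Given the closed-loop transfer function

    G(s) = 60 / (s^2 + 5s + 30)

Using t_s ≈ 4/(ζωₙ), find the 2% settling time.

Comparing s^2 + 5s + 30 to s^2 + 2ζωₙs + ωₙ²: ωₙ = √30 ≈ 5.477 rad/s and ζ = 5/(2·√30) ≈ 0.4564.
ζωₙ = 5/2 = 2.5, so t_s ≈ 4/(ζωₙ) = 4/2.5 = 1.600 s.

t_s ≈ 1.600 s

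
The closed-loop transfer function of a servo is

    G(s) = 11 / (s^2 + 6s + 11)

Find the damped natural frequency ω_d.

ω_d ≈ 1.414 rad/s

Comparing s^2 + 6s + 11 to s^2 + 2ζωₙs + ωₙ²: ωₙ = √11 ≈ 3.317 rad/s and ζ = 6/(2·√11) ≈ 0.9045.
ζωₙ = 6/2 = 3, so ω_d = ωₙ√(1−ζ²) = √(ωₙ² − (ζωₙ)²) = √(11 − 3²) = √2 ≈ 1.414 rad/s.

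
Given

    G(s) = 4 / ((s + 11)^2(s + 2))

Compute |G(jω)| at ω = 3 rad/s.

Substitute s = j3: numerator = 4, denominator = 26 + j468.
|G(j3)| = |4| / |26 + j468| = 4 / 468.72 ≈ 0.008534.

|G(j3)| ≈ 0.008534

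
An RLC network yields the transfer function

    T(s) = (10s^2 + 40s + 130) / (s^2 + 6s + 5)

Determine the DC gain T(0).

Set s = 0: T(0) = (130) / (5) = 26.

T(0) = 26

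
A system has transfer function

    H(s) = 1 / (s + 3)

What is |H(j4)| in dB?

|H(j4)|_dB ≈ -14.0 dB

Substitute s = j4: numerator = 1, denominator = 3 + j4.
|H(j4)| = |1| / |3 + j4| = 1 / 5 = 0.2000.
In decibels: 20·log₁₀(0.2000) ≈ -14.0 dB.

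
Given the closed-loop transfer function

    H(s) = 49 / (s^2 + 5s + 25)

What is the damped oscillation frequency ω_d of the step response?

Comparing s^2 + 5s + 25 to s^2 + 2ζωₙs + ωₙ²: ωₙ = 5 rad/s and ζ = 5/(2·5) = 0.5.
ζωₙ = 5/2 = 2.5, so ω_d = ωₙ√(1−ζ²) = √(ωₙ² − (ζωₙ)²) = √(25 − 2.5²) = √18.75 ≈ 4.330 rad/s.

ω_d ≈ 4.330 rad/s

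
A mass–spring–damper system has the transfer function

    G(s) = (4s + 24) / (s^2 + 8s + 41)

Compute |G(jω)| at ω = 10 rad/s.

|G(j10)| ≈ 0.4693

Substitute s = j10: numerator = 24 + j40, denominator = -59 + j80.
|G(j10)| = |24 + j40| / |-59 + j80| = 46.648 / 99.403 ≈ 0.4693.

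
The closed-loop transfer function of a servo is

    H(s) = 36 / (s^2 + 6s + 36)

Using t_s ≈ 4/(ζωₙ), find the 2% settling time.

t_s ≈ 1.333 s

Comparing s^2 + 6s + 36 to s^2 + 2ζωₙs + ωₙ²: ωₙ = 6 rad/s and ζ = 6/(2·6) = 0.5.
ζωₙ = 6/2 = 3, so t_s ≈ 4/(ζωₙ) = 4/3 ≈ 1.333 s.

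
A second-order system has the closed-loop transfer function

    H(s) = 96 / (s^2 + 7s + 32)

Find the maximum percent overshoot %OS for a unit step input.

Comparing s^2 + 7s + 32 to s^2 + 2ζωₙs + ωₙ²: ωₙ = √32 ≈ 5.657 rad/s and ζ = 7/(2·√32) ≈ 0.6187.
%OS = 100·exp(−πζ/√(1−ζ²)) = 100·exp(−π·0.6187/√(1−0.6187²)) ≈ 8.42%.

%OS ≈ 8.42%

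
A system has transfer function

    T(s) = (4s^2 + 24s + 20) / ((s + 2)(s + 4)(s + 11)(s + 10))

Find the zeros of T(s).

Set the numerator to zero: 4s^2 + 24s + 20 = 0, i.e. 4·(s^2 + 6s + 5) = 0.
Factoring: (s + 1)(s + 5) = 0.

s = -1, -5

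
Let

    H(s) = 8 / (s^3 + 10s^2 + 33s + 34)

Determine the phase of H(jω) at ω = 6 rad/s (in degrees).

∠H(j6) ≈ 176.8°

At s = j6: numerator = 8, denominator = -326 - j18.
∠H = ∠num − ∠den = 0° − (-176.84°) = 176.8°.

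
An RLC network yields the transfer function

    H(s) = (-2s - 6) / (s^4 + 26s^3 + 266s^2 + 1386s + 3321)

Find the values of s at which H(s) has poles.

The poles are the roots of the denominator s^4 + 26s^3 + 266s^2 + 1386s + 3321 = 0.
Trying s = -9: the polynomial evaluates to 0, so (s + 9) is a factor.
Dividing out leaves s^3 + 17s^2 + 113s + 369 = 0.
This factors further as (s^2 + 8s + 41)(s + 9) = 0.

s = -4 ± 5j, -9, -9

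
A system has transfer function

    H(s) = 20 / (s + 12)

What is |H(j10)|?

|H(j10)| ≈ 1.280

Substitute s = j10: numerator = 20, denominator = 12 + j10.
|H(j10)| = |20| / |12 + j10| = 20 / 15.620 ≈ 1.280.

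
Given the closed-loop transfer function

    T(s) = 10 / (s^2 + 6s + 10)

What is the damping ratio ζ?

ζ ≈ 0.9487

Compare the denominator to the standard form s^2 + 2ζωₙs + ωₙ².
ωₙ² = 10, so ωₙ = √10 ≈ 3.162 rad/s.
2ζωₙ = 6, so ζ = 6/(2·√10) ≈ 0.9487.
With ζ = 0.9487 the response is underdamped.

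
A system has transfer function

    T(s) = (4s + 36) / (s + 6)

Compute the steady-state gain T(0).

Set s = 0: T(0) = (36) / (6) = 6.

T(0) = 6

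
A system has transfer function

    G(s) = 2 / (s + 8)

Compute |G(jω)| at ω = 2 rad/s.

Substitute s = j2: numerator = 2, denominator = 8 + j2.
|G(j2)| = |2| / |8 + j2| = 2 / 8.2462 ≈ 0.2425.

|G(j2)| ≈ 0.2425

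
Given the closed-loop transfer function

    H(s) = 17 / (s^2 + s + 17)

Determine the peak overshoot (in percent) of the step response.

%OS ≈ 68.1%

Comparing s^2 + s + 17 to s^2 + 2ζωₙs + ωₙ²: ωₙ = √17 ≈ 4.123 rad/s and ζ = 1/(2·√17) ≈ 0.1213.
%OS = 100·exp(−πζ/√(1−ζ²)) = 100·exp(−π·0.1213/√(1−0.1213²)) ≈ 68.1%.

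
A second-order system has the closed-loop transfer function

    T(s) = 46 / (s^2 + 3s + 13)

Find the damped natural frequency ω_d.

Comparing s^2 + 3s + 13 to s^2 + 2ζωₙs + ωₙ²: ωₙ = √13 ≈ 3.606 rad/s and ζ = 3/(2·√13) ≈ 0.4160.
ζωₙ = 3/2 = 1.5, so ω_d = ωₙ√(1−ζ²) = √(ωₙ² − (ζωₙ)²) = √(13 − 1.5²) = √10.75 ≈ 3.279 rad/s.

ω_d ≈ 3.279 rad/s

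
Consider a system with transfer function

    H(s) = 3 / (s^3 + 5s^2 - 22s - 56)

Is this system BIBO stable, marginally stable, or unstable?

The denominator s^3 + 5s^2 - 22s - 56 factors as (s + 7)(s + 2)(s - 4), giving poles at s = -7, -2, 4.
Since the pole(s) at s = 4 lie in the right half-plane, the system is unstable.

unstable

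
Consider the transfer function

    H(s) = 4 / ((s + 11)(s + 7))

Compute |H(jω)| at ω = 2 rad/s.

|H(j2)| ≈ 0.04914

Substitute s = j2: numerator = 4, denominator = 73 + j36.
|H(j2)| = |4| / |73 + j36| = 4 / 81.394 ≈ 0.04914.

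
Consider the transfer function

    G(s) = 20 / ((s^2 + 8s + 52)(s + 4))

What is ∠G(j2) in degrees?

At s = j2: numerator = 20, denominator = 160 + j160.
∠G = ∠num − ∠den = 0° − (45°) = -45°.

∠G(j2) ≈ -45°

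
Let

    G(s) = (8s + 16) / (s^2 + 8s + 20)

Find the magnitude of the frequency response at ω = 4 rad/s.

|G(j4)| ≈ 1.109

Substitute s = j4: numerator = 16 + j32, denominator = 4 + j32.
|G(j4)| = |16 + j32| / |4 + j32| = 35.777 / 32.249 ≈ 1.109.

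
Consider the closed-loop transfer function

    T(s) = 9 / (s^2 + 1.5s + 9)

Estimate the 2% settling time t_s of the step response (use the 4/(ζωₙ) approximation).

Comparing s^2 + 1.5s + 9 to s^2 + 2ζωₙs + ωₙ²: ωₙ = 3 rad/s and ζ = 1.5/(2·3) = 0.25.
ζωₙ = 1.5/2 = 0.75, so t_s ≈ 4/(ζωₙ) = 4/0.75 ≈ 5.333 s.

t_s ≈ 5.333 s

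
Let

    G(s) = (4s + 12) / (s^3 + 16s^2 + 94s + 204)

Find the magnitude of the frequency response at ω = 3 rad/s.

|G(j3)| ≈ 0.06478

Substitute s = j3: numerator = 12 + j12, denominator = 60 + j255.
|G(j3)| = |12 + j12| / |60 + j255| = 16.971 / 261.96 ≈ 0.06478.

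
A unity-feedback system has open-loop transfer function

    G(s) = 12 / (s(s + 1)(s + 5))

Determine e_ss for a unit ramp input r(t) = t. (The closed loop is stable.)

e_ss = 0.4167

G(s) has one pole at the origin.
This is a Type 1 system. Kv = lim_{s→0} s·G(s) = 12/5.
e_ss = 1/Kv = 1/(12/5) = 5/12 ≈ 0.4167.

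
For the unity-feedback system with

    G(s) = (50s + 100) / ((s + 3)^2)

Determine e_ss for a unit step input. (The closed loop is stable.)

e_ss = 0.08257

G(s) has no poles at the origin.
This is a Type 0 system. Kp = lim_{s→0} G(s) = 100/9.
e_ss = 1/(1 + Kp) = 1/(1 + 100/9) = 9/109 ≈ 0.08257.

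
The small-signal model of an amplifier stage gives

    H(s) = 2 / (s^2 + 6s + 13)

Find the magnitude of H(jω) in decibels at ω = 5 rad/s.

|H(j5)|_dB ≈ -24.2 dB

Substitute s = j5: numerator = 2, denominator = -12 + j30.
|H(j5)| = |2| / |-12 + j30| = 2 / 32.311 ≈ 0.06190.
In decibels: 20·log₁₀(0.06190) ≈ -24.2 dB.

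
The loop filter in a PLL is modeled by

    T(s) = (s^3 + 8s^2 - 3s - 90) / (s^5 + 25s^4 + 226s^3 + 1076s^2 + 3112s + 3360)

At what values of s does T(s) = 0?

Set the numerator to zero: s^3 + 8s^2 - 3s - 90 = 0.
Factoring: (s + 5)(s + 6)(s - 3) = 0.

s = -5, -6, 3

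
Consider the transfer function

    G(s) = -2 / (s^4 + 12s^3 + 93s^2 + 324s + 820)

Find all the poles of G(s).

s = -4 ± 5j, -2 ± 4j

The poles are the roots of the denominator s^4 + 12s^3 + 93s^2 + 324s + 820 = 0.
No real roots exist; factor into two real quadratics: (s^2 + 8s + 41)(s^2 + 4s + 20) = 0.
Each quadratic gives a conjugate pair via the quadratic formula.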